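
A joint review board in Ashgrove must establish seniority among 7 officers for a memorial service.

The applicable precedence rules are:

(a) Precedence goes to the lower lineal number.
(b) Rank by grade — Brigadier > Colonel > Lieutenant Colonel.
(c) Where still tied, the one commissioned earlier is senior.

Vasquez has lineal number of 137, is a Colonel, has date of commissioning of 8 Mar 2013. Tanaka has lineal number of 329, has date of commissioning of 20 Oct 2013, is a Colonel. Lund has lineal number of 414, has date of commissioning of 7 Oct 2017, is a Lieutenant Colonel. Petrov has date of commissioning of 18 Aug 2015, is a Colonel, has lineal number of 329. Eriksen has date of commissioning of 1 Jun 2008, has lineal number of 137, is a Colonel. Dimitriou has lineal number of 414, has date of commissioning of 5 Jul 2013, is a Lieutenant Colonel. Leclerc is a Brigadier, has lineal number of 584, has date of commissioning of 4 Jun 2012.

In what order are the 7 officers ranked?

By lineal number (lower first): Eriksen and Vasquez (both 137); then Tanaka and Petrov (both 329); then Dimitriou and Lund (both 414); then Leclerc (584).
Eriksen and Vasquez are each Colonel, so the next rule applies.
Among Eriksen and Vasquez, by date of commissioning (earlier first): Eriksen (1 Jun 2008) before Vasquez (8 Mar 2013).
Tanaka and Petrov are each Colonel, so the next rule applies.
Among Tanaka and Petrov, by date of commissioning (earlier first): Tanaka (20 Oct 2013) before Petrov (18 Aug 2015).
Dimitriou and Lund are each Lieutenant Colonel, so the next rule applies.
Among Dimitriou and Lund, by date of commissioning (earlier first): Dimitriou (5 Jul 2013) before Lund (7 Oct 2017).
Full order: Eriksen, Vasquez, Tanaka, Petrov, Dimitriou, Lund, Leclerc.

Eriksen, Vasquez, Tanaka, Petrov, Dimitriou, Lund, Leclerc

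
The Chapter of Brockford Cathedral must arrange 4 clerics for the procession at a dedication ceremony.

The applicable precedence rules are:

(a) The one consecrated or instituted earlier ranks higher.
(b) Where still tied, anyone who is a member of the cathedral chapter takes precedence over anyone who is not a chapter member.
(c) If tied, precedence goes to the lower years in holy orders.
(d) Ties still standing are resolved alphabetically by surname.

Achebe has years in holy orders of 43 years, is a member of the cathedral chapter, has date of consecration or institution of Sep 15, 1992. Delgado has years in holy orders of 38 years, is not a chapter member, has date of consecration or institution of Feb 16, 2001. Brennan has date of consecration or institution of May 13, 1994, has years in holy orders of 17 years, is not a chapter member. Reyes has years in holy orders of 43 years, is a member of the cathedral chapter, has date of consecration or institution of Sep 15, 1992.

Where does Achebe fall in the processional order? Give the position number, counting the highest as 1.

By date of consecration or institution (earlier first): Achebe and Reyes (both Sep 15, 1992); then Brennan (May 13, 1994); then Delgado (Feb 16, 2001).
Achebe and Reyes are each a member of the cathedral chapter, so the next rule applies.
Achebe and Reyes both have years in holy orders 43 years, so the next rule applies.
Among Achebe and Reyes, alphabetically by surname: Achebe before Reyes.
Order: Achebe, Reyes, Brennan, Delgado. So position 1.

1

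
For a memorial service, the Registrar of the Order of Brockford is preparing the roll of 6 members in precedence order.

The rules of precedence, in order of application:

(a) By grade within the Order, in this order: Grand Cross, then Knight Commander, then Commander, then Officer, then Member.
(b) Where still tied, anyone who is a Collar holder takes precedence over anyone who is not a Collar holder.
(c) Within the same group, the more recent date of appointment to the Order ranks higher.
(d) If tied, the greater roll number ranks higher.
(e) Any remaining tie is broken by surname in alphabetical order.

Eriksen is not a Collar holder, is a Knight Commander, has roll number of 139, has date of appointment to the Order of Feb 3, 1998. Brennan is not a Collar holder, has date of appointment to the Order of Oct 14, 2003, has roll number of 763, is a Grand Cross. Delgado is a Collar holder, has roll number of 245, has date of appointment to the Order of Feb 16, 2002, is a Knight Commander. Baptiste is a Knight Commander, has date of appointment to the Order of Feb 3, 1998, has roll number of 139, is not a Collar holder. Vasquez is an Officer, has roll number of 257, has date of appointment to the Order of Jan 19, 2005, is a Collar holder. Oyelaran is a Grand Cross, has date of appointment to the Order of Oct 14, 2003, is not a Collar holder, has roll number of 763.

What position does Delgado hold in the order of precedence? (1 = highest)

By grade within the Order: Brennan and Oyelaran (Grand Cross); then Delgado, Baptiste and Eriksen (Knight Commander); then Vasquez (Officer).
Brennan and Oyelaran are each not a Collar holder, so the next rule applies.
Brennan and Oyelaran both have date of appointment to the Order Oct 14, 2003, so the next rule applies.
Brennan and Oyelaran both have roll number 763, so the next rule applies.
Among Brennan and Oyelaran, alphabetically by surname: Brennan before Oyelaran.
Among Delgado, Baptiste and Eriksen, a Collar holder before not a Collar holder: Delgado (a Collar holder) before Baptiste and Eriksen (not a Collar holder).
Baptiste and Eriksen both have date of appointment to the Order Feb 3, 1998, so the next rule applies.
Baptiste and Eriksen both have roll number 139, so the next rule applies.
Among Baptiste and Eriksen, alphabetically by surname: Baptiste before Eriksen.
Order: Brennan, Oyelaran, Delgado, Baptiste, Eriksen, Vasquez. So position 3.

3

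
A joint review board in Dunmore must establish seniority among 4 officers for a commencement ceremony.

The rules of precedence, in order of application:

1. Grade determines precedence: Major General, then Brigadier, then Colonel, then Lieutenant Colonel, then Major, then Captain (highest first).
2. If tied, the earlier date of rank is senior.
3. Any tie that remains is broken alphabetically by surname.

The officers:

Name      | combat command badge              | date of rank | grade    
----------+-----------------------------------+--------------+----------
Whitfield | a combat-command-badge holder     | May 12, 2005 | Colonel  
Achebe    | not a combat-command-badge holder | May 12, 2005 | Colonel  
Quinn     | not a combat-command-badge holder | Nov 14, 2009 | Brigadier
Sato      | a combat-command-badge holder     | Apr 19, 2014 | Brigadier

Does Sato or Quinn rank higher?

Quinn

By grade: Quinn and Sato (Brigadier); then Achebe and Whitfield (Colonel).
Among Quinn and Sato, by date of rank (earlier first): Quinn (Nov 14, 2009) before Sato (Apr 19, 2014).
Achebe and Whitfield both have date of rank May 12, 2005, so the next rule applies.
Among Achebe and Whitfield, alphabetically by surname: Achebe before Whitfield.
So Quinn takes precedence.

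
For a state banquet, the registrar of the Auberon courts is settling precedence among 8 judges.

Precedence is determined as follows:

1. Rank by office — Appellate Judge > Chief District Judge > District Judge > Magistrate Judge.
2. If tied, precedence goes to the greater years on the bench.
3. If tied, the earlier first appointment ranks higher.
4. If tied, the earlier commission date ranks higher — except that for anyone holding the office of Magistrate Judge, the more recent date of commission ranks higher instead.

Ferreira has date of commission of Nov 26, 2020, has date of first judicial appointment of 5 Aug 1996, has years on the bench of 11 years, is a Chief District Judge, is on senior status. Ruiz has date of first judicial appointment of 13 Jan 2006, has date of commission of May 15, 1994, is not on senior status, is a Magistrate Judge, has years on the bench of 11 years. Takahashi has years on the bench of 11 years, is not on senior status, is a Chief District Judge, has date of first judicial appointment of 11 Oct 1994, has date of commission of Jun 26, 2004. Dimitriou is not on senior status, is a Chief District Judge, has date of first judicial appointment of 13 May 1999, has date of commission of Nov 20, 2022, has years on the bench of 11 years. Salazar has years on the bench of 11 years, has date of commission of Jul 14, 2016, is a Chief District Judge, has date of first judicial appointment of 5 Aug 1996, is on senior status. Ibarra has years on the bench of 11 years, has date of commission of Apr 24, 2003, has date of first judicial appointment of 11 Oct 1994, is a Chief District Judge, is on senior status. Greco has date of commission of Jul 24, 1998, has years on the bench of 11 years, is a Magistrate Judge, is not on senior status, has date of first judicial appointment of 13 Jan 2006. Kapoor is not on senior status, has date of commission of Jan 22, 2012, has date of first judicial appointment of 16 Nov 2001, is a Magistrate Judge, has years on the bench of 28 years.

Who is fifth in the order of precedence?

By office: Ibarra, Takahashi, Salazar, Ferreira and Dimitriou (Chief District Judge); then Kapoor, Greco and Ruiz (Magistrate Judge).
Ibarra, Takahashi, Salazar, Ferreira and Dimitriou all have years on the bench 11 years, so the next rule applies.
Among Ibarra, Takahashi, Salazar, Ferreira and Dimitriou, by date of first judicial appointment (earlier first): Ibarra and Takahashi (11 Oct 1994) before Salazar and Ferreira (5 Aug 1996) before Dimitriou (13 May 1999).
Among Ibarra and Takahashi, by date of commission (earlier first): Ibarra (Apr 24, 2003) before Takahashi (Jun 26, 2004).
Among Salazar and Ferreira, by date of commission (earlier first): Salazar (Jul 14, 2016) before Ferreira (Nov 26, 2020).
Among Kapoor, Greco and Ruiz, by years on the bench (higher first): Kapoor (28 years) before Greco and Ruiz (11 years).
Greco and Ruiz both have date of first judicial appointment 13 Jan 2006, so the next rule applies.
Among Greco and Ruiz, by date of commission (later first) (reversed rule for this group): Greco (Jul 24, 1998) before Ruiz (May 15, 1994).
Order: Ibarra, Takahashi, Salazar, Ferreira, Dimitriou, Kapoor, Greco, Ruiz.

Dimitriou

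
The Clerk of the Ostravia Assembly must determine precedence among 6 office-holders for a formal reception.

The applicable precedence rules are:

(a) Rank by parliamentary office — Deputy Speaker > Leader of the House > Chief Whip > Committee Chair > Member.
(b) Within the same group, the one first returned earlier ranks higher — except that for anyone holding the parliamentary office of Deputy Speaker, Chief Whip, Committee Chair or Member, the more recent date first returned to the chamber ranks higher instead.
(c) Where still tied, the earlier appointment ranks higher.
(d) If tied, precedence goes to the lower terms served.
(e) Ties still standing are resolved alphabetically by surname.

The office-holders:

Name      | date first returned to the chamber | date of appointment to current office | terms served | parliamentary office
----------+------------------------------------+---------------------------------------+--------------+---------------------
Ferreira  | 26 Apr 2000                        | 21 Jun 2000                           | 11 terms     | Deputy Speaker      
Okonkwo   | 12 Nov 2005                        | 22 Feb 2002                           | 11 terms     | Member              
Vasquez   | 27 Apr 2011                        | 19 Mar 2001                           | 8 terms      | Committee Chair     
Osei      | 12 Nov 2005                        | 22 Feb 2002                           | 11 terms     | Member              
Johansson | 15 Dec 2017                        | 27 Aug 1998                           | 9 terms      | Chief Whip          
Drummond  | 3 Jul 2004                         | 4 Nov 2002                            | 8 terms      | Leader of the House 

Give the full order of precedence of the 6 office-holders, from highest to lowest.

By parliamentary office: Ferreira (Deputy Speaker); then Drummond (Leader of the House); then Johansson (Chief Whip); then Vasquez (Committee Chair); then Okonkwo and Osei (Member).
Okonkwo and Osei both have date first returned to the chamber 12 Nov 2005, so the next rule applies.
Okonkwo and Osei both have date of appointment to current office 22 Feb 2002, so the next rule applies.
Okonkwo and Osei both have terms served 11 terms, so the next rule applies.
Among Okonkwo and Osei, alphabetically by surname: Okonkwo before Osei.
Full order: Ferreira, Drummond, Johansson, Vasquez, Okonkwo, Osei.

Ferreira, Drummond, Johansson, Vasquez, Okonkwo, Osei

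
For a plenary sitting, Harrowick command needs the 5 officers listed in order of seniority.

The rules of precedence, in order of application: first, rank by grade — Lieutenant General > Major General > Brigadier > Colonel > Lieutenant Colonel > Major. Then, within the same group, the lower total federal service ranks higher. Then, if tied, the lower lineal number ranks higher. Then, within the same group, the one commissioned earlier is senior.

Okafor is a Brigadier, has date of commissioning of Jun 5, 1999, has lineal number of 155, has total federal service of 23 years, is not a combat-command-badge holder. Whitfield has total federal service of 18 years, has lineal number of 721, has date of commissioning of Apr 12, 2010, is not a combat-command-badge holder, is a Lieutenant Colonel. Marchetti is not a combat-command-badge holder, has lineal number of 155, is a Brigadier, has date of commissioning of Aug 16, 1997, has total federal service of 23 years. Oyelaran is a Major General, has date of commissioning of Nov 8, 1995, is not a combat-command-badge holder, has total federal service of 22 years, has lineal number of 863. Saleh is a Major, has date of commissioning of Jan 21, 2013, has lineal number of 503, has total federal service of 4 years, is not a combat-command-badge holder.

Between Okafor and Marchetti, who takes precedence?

Marchetti

By grade: Oyelaran (Major General); then Marchetti and Okafor (Brigadier); then Whitfield (Lieutenant Colonel); then Saleh (Major).
Marchetti and Okafor both have total federal service 23 years, so the next rule applies.
Marchetti and Okafor both have lineal number 155, so the next rule applies.
Among Marchetti and Okafor, by date of commissioning (earlier first): Marchetti (Aug 16, 1997) before Okafor (Jun 5, 1999).
So Marchetti takes precedence.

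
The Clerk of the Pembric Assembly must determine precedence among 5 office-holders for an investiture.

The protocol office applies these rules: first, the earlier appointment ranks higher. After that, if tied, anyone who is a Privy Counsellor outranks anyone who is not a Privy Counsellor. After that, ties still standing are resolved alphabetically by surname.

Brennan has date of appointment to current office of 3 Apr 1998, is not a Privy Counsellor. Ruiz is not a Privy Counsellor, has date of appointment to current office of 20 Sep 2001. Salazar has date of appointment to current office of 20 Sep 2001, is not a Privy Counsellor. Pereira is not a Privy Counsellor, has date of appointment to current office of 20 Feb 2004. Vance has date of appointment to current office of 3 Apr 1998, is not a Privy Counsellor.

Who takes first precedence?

By date of appointment to current office (earlier first): Brennan and Vance (both 3 Apr 1998); then Ruiz and Salazar (both 20 Sep 2001); then Pereira (20 Feb 2004).
Brennan and Vance are each not a Privy Counsellor, so the next rule applies.
Among Brennan and Vance, alphabetically by surname: Brennan before Vance.
Ruiz and Salazar are each not a Privy Counsellor, so the next rule applies.
Among Ruiz and Salazar, alphabetically by surname: Ruiz before Salazar.
Order: Brennan, Vance, Ruiz, Salazar, Pereira.

Brennan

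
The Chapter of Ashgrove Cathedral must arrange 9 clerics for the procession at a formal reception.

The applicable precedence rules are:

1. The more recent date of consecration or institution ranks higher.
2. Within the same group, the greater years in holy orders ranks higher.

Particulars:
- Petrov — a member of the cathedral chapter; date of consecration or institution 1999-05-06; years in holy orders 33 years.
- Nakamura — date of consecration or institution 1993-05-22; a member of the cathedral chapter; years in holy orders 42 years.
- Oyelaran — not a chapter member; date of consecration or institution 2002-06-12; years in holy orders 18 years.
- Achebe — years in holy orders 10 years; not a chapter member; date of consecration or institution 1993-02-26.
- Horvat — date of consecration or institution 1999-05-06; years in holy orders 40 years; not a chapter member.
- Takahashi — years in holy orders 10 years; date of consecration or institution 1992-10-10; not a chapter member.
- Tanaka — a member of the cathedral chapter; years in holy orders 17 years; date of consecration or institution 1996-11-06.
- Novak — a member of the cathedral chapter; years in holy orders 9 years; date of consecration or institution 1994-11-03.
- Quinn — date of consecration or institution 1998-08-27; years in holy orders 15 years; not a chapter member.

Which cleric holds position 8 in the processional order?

By date of consecration or institution (later first): Oyelaran (2002-06-12); then Horvat and Petrov (both 1999-05-06); then Quinn (1998-08-27); then Tanaka (1996-11-06); then Novak (1994-11-03); then Nakamura (1993-05-22); then Achebe (1993-02-26); then Takahashi (1992-10-10).
Among Horvat and Petrov, by years in holy orders (higher first): Horvat (40 years) before Petrov (33 years).
Order: Oyelaran, Horvat, Petrov, Quinn, Tanaka, Novak, Nakamura, Achebe, Takahashi.

Achebe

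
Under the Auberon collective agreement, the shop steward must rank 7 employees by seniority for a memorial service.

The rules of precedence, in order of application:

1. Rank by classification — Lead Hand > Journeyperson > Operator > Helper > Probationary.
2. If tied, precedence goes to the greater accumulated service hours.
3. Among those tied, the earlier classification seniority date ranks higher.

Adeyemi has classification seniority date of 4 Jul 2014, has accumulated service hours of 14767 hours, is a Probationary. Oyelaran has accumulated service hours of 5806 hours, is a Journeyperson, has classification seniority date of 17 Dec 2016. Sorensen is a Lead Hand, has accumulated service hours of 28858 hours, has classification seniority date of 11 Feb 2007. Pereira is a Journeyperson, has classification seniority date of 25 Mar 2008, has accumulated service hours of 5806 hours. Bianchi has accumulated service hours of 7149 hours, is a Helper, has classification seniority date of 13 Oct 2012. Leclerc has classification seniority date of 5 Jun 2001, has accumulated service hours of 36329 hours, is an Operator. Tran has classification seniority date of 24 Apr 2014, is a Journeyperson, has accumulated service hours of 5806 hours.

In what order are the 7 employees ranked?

Sorensen, Pereira, Tran, Oyelaran, Leclerc, Bianchi, Adeyemi

By classification: Sorensen (Lead Hand); then Pereira, Tran and Oyelaran (Journeyperson); then Leclerc (Operator); then Bianchi (Helper); then Adeyemi (Probationary).
Pereira, Tran and Oyelaran all have accumulated service hours 5806 hours, so the next rule applies.
Among Pereira, Tran and Oyelaran, by classification seniority date (earlier first): Pereira (25 Mar 2008) before Tran (24 Apr 2014) before Oyelaran (17 Dec 2016).
Full order: Sorensen, Pereira, Tran, Oyelaran, Leclerc, Bianchi, Adeyemi.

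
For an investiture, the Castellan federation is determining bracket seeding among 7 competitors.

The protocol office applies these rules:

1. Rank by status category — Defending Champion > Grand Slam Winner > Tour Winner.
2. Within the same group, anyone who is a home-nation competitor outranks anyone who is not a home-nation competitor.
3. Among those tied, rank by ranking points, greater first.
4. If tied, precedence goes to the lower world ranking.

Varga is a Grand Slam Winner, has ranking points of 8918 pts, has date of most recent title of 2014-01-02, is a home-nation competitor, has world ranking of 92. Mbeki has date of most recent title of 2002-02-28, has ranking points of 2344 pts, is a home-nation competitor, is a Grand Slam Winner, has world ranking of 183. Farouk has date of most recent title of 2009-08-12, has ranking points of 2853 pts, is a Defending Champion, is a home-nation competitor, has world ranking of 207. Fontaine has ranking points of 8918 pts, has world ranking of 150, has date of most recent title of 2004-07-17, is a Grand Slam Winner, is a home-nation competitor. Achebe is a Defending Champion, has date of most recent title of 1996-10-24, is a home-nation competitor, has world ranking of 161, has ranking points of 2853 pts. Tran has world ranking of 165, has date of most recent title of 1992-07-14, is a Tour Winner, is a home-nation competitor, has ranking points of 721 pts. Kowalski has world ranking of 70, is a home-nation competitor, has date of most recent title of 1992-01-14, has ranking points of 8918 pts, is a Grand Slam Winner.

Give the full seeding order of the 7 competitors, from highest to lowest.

By status category: Achebe and Farouk (Defending Champion); then Kowalski, Varga, Fontaine and Mbeki (Grand Slam Winner); then Tran (Tour Winner).
Achebe and Farouk are each a home-nation competitor, so the next rule applies.
Achebe and Farouk both have ranking points 2853 pts, so the next rule applies.
Among Achebe and Farouk, by world ranking (lower first): Achebe (161) before Farouk (207).
Kowalski, Varga, Fontaine and Mbeki are each a home-nation competitor, so the next rule applies.
Among Kowalski, Varga, Fontaine and Mbeki, by ranking points (higher first): Kowalski, Varga and Fontaine (8918 pts) before Mbeki (2344 pts).
Among Kowalski, Varga and Fontaine, by world ranking (lower first): Kowalski (70) before Varga (92) before Fontaine (150).
Full order: Achebe, Farouk, Kowalski, Varga, Fontaine, Mbeki, Tran.

Achebe, Farouk, Kowalski, Varga, Fontaine, Mbeki, Tran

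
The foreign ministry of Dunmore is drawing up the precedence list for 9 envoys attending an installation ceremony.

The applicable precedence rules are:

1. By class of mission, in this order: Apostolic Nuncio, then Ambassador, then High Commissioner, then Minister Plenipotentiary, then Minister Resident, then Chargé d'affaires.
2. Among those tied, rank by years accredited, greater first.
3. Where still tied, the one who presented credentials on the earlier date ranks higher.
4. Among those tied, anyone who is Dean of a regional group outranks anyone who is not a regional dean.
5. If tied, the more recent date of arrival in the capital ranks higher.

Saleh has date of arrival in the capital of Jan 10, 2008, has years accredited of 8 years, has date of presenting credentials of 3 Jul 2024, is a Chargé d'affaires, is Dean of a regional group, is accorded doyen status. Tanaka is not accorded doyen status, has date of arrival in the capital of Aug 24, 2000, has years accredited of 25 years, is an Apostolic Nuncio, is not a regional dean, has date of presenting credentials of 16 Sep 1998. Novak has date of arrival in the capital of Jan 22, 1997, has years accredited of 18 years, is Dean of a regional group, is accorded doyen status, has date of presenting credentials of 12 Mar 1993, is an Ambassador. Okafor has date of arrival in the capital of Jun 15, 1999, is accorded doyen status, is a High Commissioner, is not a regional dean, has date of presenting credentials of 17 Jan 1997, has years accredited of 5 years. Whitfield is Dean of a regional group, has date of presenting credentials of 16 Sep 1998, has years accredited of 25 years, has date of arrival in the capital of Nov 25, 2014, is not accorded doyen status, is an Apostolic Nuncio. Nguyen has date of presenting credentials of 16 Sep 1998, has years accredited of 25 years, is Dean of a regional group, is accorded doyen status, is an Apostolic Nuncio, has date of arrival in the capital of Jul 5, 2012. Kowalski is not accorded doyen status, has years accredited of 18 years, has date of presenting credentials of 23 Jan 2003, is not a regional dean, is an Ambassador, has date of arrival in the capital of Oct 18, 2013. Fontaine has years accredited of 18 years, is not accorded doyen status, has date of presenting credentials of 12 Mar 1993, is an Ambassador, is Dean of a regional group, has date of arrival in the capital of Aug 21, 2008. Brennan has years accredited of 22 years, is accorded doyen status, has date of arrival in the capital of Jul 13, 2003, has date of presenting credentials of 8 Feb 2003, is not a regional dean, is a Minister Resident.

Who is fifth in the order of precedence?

By class of mission: Whitfield, Nguyen and Tanaka (Apostolic Nuncio); then Fontaine, Novak and Kowalski (Ambassador); then Okafor (High Commissioner); then Brennan (Minister Resident); then Saleh (Chargé d'affaires).
Whitfield, Nguyen and Tanaka all have years accredited 25 years, so the next rule applies.
Whitfield, Nguyen and Tanaka all have date of presenting credentials 16 Sep 1998, so the next rule applies.
Among Whitfield, Nguyen and Tanaka, Dean of a regional group before not a regional dean: Whitfield and Nguyen (Dean of a regional group) before Tanaka (not a regional dean).
Among Whitfield and Nguyen, by date of arrival in the capital (later first): Whitfield (Nov 25, 2014) before Nguyen (Jul 5, 2012).
Fontaine, Novak and Kowalski all have years accredited 18 years, so the next rule applies.
Among Fontaine, Novak and Kowalski, by date of presenting credentials (earlier first): Fontaine and Novak (12 Mar 1993) before Kowalski (23 Jan 2003).
Fontaine and Novak are each Dean of a regional group, so the next rule applies.
Among Fontaine and Novak, by date of arrival in the capital (later first): Fontaine (Aug 21, 2008) before Novak (Jan 22, 1997).
Order: Whitfield, Nguyen, Tanaka, Fontaine, Novak, Kowalski, Okafor, Brennan, Saleh.

Novak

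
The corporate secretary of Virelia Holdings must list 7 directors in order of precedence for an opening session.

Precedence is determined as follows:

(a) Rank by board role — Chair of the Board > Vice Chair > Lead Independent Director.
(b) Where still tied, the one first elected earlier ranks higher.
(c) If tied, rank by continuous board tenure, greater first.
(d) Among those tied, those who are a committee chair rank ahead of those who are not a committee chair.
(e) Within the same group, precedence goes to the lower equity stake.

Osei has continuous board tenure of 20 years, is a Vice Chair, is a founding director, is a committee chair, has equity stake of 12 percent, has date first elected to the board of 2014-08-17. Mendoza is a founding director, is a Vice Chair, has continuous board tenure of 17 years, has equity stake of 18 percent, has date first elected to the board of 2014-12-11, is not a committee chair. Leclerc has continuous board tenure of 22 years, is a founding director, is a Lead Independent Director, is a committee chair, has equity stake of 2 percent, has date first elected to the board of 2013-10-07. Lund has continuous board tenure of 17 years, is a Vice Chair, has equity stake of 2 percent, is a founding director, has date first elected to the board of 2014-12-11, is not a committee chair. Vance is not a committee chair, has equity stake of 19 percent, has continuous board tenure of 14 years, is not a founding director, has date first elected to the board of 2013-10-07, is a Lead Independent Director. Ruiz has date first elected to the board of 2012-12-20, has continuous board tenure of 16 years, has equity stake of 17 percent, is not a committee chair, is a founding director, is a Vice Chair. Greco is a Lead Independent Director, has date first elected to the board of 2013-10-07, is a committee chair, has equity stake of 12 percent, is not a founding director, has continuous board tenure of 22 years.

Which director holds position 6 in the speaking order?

By board role: Ruiz, Osei, Lund and Mendoza (Vice Chair); then Leclerc, Greco and Vance (Lead Independent Director).
Among Ruiz, Osei, Lund and Mendoza, by date first elected to the board (earlier first): Ruiz (2012-12-20) before Osei (2014-08-17) before Lund and Mendoza (2014-12-11).
Lund and Mendoza both have continuous board tenure 17 years, so the next rule applies.
Lund and Mendoza are each not a committee chair, so the next rule applies.
Among Lund and Mendoza, by equity stake (lower first): Lund (2 percent) before Mendoza (18 percent).
Leclerc, Greco and Vance all have date first elected to the board 2013-10-07, so the next rule applies.
Among Leclerc, Greco and Vance, by continuous board tenure (higher first): Leclerc and Greco (22 years) before Vance (14 years).
Leclerc and Greco are each a committee chair, so the next rule applies.
Among Leclerc and Greco, by equity stake (lower first): Leclerc (2 percent) before Greco (12 percent).
Order: Ruiz, Osei, Lund, Mendoza, Leclerc, Greco, Vance.

Greco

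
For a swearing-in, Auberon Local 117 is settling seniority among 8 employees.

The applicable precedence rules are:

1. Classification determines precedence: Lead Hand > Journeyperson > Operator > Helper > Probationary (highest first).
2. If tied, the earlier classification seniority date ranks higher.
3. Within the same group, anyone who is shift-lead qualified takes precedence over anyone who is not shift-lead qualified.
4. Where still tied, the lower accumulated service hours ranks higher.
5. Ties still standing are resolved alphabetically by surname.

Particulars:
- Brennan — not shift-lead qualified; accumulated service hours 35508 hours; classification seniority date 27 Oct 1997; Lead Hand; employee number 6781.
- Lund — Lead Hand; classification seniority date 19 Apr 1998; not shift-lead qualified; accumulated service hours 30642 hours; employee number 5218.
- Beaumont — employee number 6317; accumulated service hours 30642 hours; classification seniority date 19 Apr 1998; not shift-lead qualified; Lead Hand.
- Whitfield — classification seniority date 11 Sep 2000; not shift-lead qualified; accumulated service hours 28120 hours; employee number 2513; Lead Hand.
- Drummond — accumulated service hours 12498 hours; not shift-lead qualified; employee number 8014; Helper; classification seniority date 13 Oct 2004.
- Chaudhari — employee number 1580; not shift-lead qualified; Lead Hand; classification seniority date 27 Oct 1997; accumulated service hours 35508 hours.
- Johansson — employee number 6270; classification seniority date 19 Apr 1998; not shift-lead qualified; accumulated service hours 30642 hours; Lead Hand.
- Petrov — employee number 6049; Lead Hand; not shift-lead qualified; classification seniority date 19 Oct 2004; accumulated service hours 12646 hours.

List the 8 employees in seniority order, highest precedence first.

By classification: Brennan, Chaudhari, Beaumont, Johansson, Lund, Whitfield and Petrov (Lead Hand); then Drummond (Helper).
Among Brennan, Chaudhari, Beaumont, Johansson, Lund, Whitfield and Petrov, by classification seniority date (earlier first): Brennan and Chaudhari (27 Oct 1997) before Beaumont, Johansson and Lund (19 Apr 1998) before Whitfield (11 Sep 2000) before Petrov (19 Oct 2004).
Brennan and Chaudhari are each not shift-lead qualified, so the next rule applies.
Brennan and Chaudhari both have accumulated service hours 35508 hours, so the next rule applies.
Among Brennan and Chaudhari, alphabetically by surname: Brennan before Chaudhari.
Beaumont, Johansson and Lund are each not shift-lead qualified, so the next rule applies.
Beaumont, Johansson and Lund all have accumulated service hours 30642 hours, so the next rule applies.
Among Beaumont, Johansson and Lund, alphabetically by surname: Beaumont before Johansson before Lund.
Full order: Brennan, Chaudhari, Beaumont, Johansson, Lund, Whitfield, Petrov, Drummond.

Brennan, Chaudhari, Beaumont, Johansson, Lund, Whitfield, Petrov, Drummond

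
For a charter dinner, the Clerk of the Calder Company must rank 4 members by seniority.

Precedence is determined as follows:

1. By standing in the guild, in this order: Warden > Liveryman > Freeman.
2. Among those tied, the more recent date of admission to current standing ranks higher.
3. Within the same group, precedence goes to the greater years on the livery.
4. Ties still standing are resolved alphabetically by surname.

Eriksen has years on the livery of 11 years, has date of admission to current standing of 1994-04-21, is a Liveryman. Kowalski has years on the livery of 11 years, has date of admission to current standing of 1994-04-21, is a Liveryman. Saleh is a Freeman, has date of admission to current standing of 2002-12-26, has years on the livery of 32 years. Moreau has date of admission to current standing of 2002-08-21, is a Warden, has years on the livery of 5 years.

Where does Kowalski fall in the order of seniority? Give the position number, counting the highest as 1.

3

By standing in the guild: Moreau (Warden); then Eriksen and Kowalski (Liveryman); then Saleh (Freeman).
Eriksen and Kowalski both have date of admission to current standing 1994-04-21, so the next rule applies.
Eriksen and Kowalski both have years on the livery 11 years, so the next rule applies.
Among Eriksen and Kowalski, alphabetically by surname: Eriksen before Kowalski.
Order: Moreau, Eriksen, Kowalski, Saleh. So position 3.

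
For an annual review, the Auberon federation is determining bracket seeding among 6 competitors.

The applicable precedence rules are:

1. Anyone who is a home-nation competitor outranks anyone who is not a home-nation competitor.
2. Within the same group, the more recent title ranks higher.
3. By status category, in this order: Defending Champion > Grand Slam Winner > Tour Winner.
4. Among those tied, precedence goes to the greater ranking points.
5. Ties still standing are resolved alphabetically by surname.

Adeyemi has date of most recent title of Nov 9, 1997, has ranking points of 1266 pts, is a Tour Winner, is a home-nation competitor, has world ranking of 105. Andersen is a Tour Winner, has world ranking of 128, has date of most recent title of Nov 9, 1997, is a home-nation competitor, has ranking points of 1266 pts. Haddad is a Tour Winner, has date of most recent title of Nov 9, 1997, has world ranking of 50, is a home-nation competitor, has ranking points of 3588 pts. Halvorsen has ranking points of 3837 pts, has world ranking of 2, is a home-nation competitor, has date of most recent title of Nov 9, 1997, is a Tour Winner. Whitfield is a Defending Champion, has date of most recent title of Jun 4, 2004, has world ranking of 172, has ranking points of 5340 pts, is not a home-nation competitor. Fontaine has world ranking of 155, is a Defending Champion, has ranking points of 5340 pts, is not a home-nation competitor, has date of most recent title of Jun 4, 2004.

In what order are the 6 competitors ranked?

By the first rule: Halvorsen, Haddad, Adeyemi and Andersen (each a home-nation competitor); then Fontaine and Whitfield (both not a home-nation competitor).
Halvorsen, Haddad, Adeyemi and Andersen all have date of most recent title Nov 9, 1997, so the next rule applies.
Halvorsen, Haddad, Adeyemi and Andersen are each Tour Winner, so the next rule applies.
Among Halvorsen, Haddad, Adeyemi and Andersen, by ranking points (higher first): Halvorsen (3837 pts) before Haddad (3588 pts) before Adeyemi and Andersen (1266 pts).
Among Adeyemi and Andersen, alphabetically by surname: Adeyemi before Andersen.
Fontaine and Whitfield both have date of most recent title Jun 4, 2004, so the next rule applies.
Fontaine and Whitfield are each Defending Champion, so the next rule applies.
Fontaine and Whitfield both have ranking points 5340 pts, so the next rule applies.
Among Fontaine and Whitfield, alphabetically by surname: Fontaine before Whitfield.
Full order: Halvorsen, Haddad, Adeyemi, Andersen, Fontaine, Whitfield.

Halvorsen, Haddad, Adeyemi, Andersen, Fontaine, Whitfield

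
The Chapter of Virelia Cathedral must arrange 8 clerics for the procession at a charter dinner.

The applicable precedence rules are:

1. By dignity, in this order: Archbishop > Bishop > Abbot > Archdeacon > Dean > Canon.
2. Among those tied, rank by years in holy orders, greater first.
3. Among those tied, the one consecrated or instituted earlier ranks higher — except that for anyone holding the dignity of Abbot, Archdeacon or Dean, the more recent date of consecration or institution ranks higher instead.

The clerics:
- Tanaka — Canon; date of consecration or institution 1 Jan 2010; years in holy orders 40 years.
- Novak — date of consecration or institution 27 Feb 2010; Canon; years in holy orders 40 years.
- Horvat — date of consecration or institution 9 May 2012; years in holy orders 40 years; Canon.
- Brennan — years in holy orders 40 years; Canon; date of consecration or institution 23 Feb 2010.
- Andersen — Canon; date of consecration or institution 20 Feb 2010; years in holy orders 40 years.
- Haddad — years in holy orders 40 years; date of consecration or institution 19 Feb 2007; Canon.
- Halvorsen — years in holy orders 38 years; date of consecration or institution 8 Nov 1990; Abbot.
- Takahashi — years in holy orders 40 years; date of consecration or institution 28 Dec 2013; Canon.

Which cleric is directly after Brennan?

By dignity: Halvorsen (Abbot); then Haddad, Tanaka, Andersen, Brennan, Novak, Horvat and Takahashi (Canon).
Haddad, Tanaka, Andersen, Brennan, Novak, Horvat and Takahashi all have years in holy orders 40 years, so the next rule applies.
Among Haddad, Tanaka, Andersen, Brennan, Novak, Horvat and Takahashi, by date of consecration or institution (earlier first): Haddad (19 Feb 2007) before Tanaka (1 Jan 2010) before Andersen (20 Feb 2010) before Brennan (23 Feb 2010) before Novak (27 Feb 2010) before Horvat (9 May 2012) before Takahashi (28 Dec 2013).
Order: Halvorsen, Haddad, Tanaka, Andersen, Brennan, Novak, Horvat, Takahashi.

Novak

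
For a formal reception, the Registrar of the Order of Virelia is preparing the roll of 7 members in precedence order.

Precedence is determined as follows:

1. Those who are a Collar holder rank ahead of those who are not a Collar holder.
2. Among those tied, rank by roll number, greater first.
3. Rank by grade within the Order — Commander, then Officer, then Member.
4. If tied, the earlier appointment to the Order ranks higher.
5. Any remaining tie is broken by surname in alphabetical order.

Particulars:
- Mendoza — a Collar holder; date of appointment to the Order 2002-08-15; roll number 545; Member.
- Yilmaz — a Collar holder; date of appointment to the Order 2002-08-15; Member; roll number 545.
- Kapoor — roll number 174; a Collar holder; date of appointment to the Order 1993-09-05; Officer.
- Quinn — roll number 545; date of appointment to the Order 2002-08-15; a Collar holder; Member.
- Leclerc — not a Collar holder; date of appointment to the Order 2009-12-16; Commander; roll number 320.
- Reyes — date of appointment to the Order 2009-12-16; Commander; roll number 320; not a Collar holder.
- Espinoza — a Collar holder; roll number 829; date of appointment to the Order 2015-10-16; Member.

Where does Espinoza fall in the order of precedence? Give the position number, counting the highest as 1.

By the first rule: Espinoza, Mendoza, Quinn, Yilmaz and Kapoor (each a Collar holder); then Leclerc and Reyes (both not a Collar holder).
Among Espinoza, Mendoza, Quinn, Yilmaz and Kapoor, by roll number (higher first): Espinoza (829) before Mendoza, Quinn and Yilmaz (545) before Kapoor (174).
Mendoza, Quinn and Yilmaz are each Member, so the next rule applies.
Mendoza, Quinn and Yilmaz all have date of appointment to the Order 2002-08-15, so the next rule applies.
Among Mendoza, Quinn and Yilmaz, alphabetically by surname: Mendoza before Quinn before Yilmaz.
Leclerc and Reyes both have roll number 320, so the next rule applies.
Leclerc and Reyes are each Commander, so the next rule applies.
Leclerc and Reyes both have date of appointment to the Order 2009-12-16, so the next rule applies.
Among Leclerc and Reyes, alphabetically by surname: Leclerc before Reyes.
Order: Espinoza, Mendoza, Quinn, Yilmaz, Kapoor, Leclerc, Reyes. So position 1.

1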